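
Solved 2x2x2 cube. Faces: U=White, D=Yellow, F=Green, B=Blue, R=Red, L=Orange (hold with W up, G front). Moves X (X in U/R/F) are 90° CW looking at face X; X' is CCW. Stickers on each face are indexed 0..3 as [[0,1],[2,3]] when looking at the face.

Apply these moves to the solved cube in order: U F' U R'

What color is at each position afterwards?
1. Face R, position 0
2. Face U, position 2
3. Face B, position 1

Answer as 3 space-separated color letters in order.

After move 1 (U): U=WWWW F=RRGG R=BBRR B=OOBB L=GGOO
After move 2 (F'): F=RGRG U=WWBR R=YBYR D=GOYY L=GWOW
After move 3 (U): U=BWRW F=YBRG R=OOYR B=GWBB L=RGOW
After move 4 (R'): R=OROY U=BBRG F=YWRW D=GBYG B=YWOB
Query 1: R[0] = O
Query 2: U[2] = R
Query 3: B[1] = W

Answer: O R W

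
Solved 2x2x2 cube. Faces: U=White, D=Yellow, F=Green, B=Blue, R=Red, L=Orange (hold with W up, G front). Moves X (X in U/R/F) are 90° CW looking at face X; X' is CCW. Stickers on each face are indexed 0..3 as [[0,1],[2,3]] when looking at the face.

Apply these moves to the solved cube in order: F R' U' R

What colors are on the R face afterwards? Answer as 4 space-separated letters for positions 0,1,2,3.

Answer: W G W W

Derivation:
After move 1 (F): F=GGGG U=WWOO R=WRWR D=RRYY L=OYOY
After move 2 (R'): R=RRWW U=WBOB F=GWGO D=RGYG B=YBRB
After move 3 (U'): U=BBWO F=OYGO R=GWWW B=RRRB L=YBOY
After move 4 (R): R=WGWW U=BYWO F=OGGG D=RRYR B=ORBB
Query: R face = WGWW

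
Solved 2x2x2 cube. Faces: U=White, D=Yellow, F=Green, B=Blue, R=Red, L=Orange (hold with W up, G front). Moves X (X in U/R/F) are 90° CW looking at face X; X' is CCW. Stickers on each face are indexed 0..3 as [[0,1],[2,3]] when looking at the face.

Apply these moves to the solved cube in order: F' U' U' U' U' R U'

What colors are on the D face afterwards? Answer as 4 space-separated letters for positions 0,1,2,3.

After move 1 (F'): F=GGGG U=WWRR R=YRYR D=OOYY L=OWOW
After move 2 (U'): U=WRWR F=OWGG R=GGYR B=YRBB L=BBOW
After move 3 (U'): U=RRWW F=BBGG R=OWYR B=GGBB L=YROW
After move 4 (U'): U=RWRW F=YRGG R=BBYR B=OWBB L=GGOW
After move 5 (U'): U=WWRR F=GGGG R=YRYR B=BBBB L=OWOW
After move 6 (R): R=YYRR U=WGRG F=GOGY D=OBYB B=RBWB
After move 7 (U'): U=GGWR F=OWGY R=GORR B=YYWB L=RBOW
Query: D face = OBYB

Answer: O B Y B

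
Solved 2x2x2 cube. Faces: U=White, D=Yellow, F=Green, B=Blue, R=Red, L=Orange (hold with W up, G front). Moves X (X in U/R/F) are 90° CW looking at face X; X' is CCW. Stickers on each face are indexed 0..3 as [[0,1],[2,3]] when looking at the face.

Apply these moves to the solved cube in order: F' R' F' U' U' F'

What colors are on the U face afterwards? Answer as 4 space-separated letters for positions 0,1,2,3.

Answer: Y R O O

Derivation:
After move 1 (F'): F=GGGG U=WWRR R=YRYR D=OOYY L=OWOW
After move 2 (R'): R=RRYY U=WBRB F=GWGR D=OGYG B=YBOB
After move 3 (F'): F=WRGG U=WBRY R=GROY D=WWYG L=OBOR
After move 4 (U'): U=BYWR F=OBGG R=WROY B=GROB L=YBOR
After move 5 (U'): U=YRBW F=YBGG R=OBOY B=WROB L=GROR
After move 6 (F'): F=BGYG U=YROO R=WBWY D=RRYG L=GWOB
Query: U face = YROO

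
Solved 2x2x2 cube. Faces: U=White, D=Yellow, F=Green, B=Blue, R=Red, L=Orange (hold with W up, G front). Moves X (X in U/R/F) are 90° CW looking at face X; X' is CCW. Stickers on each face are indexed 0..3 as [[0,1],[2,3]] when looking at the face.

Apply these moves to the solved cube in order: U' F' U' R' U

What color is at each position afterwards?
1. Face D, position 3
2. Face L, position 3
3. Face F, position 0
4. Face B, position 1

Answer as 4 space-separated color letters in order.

After move 1 (U'): U=WWWW F=OOGG R=GGRR B=RRBB L=BBOO
After move 2 (F'): F=OGOG U=WWGR R=YGYR D=BOYY L=BWOW
After move 3 (U'): U=WRWG F=BWOG R=OGYR B=YGBB L=RROW
After move 4 (R'): R=GROY U=WBWY F=BROG D=BWYG B=YGOB
After move 5 (U): U=WWYB F=GROG R=YGOY B=RROB L=BROW
Query 1: D[3] = G
Query 2: L[3] = W
Query 3: F[0] = G
Query 4: B[1] = R

Answer: G W G R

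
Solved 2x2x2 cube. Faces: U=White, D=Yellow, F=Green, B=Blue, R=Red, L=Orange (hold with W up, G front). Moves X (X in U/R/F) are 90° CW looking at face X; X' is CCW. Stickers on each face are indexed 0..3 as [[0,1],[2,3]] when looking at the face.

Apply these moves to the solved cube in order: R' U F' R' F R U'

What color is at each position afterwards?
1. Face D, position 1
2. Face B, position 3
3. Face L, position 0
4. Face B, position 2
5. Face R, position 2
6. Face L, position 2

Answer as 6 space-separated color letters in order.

Answer: O B B Y Y O

Derivation:
After move 1 (R'): R=RRRR U=WBWB F=GWGW D=YGYG B=YBYB
After move 2 (U): U=WWBB F=RRGW R=YBRR B=OOYB L=GWOO
After move 3 (F'): F=RWRG U=WWYR R=GBYR D=WOYG L=GBOB
After move 4 (R'): R=BRGY U=WYYO F=RWRR D=WWYG B=GOOB
After move 5 (F): F=RRRW U=WYBB R=YROY D=GBYG L=GWOW
After move 6 (R): R=OYYR U=WRBW F=RBRG D=GOYG B=BOYB
After move 7 (U'): U=RWWB F=GWRG R=RBYR B=OYYB L=BOOW
Query 1: D[1] = O
Query 2: B[3] = B
Query 3: L[0] = B
Query 4: B[2] = Y
Query 5: R[2] = Y
Query 6: L[2] = O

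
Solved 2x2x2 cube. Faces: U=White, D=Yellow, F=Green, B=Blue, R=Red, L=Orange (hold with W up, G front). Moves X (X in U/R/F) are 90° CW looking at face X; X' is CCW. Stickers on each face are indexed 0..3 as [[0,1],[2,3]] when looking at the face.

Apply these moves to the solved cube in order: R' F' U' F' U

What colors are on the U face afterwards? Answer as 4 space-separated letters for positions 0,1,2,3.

After move 1 (R'): R=RRRR U=WBWB F=GWGW D=YGYG B=YBYB
After move 2 (F'): F=WWGG U=WBRR R=GRYR D=OOYG L=OBOW
After move 3 (U'): U=BRWR F=OBGG R=WWYR B=GRYB L=YBOW
After move 4 (F'): F=BGOG U=BRWY R=OWOR D=BWYG L=YROW
After move 5 (U): U=WBYR F=OWOG R=GROR B=YRYB L=BGOW
Query: U face = WBYR

Answer: W B Y R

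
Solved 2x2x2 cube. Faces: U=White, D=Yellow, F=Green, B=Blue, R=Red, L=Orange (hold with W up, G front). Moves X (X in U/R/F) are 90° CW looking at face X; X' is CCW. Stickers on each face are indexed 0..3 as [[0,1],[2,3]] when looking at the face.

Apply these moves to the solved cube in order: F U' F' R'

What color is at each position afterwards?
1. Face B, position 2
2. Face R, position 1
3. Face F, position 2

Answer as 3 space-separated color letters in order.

Answer: Y R O

Derivation:
After move 1 (F): F=GGGG U=WWOO R=WRWR D=RRYY L=OYOY
After move 2 (U'): U=WOWO F=OYGG R=GGWR B=WRBB L=BBOY
After move 3 (F'): F=YGOG U=WOGW R=RGRR D=BYYY L=BOOW
After move 4 (R'): R=GRRR U=WBGW F=YOOW D=BGYG B=YRYB
Query 1: B[2] = Y
Query 2: R[1] = R
Query 3: F[2] = O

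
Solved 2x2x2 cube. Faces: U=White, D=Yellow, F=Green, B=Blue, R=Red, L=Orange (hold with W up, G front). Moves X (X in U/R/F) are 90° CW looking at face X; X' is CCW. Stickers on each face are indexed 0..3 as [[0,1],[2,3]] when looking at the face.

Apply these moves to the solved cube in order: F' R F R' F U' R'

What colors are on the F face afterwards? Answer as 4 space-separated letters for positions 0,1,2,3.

Answer: O O W B

Derivation:
After move 1 (F'): F=GGGG U=WWRR R=YRYR D=OOYY L=OWOW
After move 2 (R): R=YYRR U=WGRG F=GOGY D=OBYB B=RBWB
After move 3 (F): F=GGYO U=WGWW R=RYGR D=RYYB L=OOOB
After move 4 (R'): R=YRRG U=WWWR F=GGYW D=RGYO B=BBYB
After move 5 (F): F=YGWG U=WWBO R=WRRG D=RYYO L=OROG
After move 6 (U'): U=WOWB F=ORWG R=YGRG B=WRYB L=BBOG
After move 7 (R'): R=GGYR U=WYWW F=OOWB D=RRYG B=ORYB
Query: F face = OOWB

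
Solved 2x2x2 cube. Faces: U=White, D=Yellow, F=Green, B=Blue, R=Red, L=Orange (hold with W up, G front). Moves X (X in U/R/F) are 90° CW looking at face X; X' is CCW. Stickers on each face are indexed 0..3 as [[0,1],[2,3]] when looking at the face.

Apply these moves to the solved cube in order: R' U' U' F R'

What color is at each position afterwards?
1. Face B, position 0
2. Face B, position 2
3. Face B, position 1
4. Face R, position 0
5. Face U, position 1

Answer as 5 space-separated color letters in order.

After move 1 (R'): R=RRRR U=WBWB F=GWGW D=YGYG B=YBYB
After move 2 (U'): U=BBWW F=OOGW R=GWRR B=RRYB L=YBOO
After move 3 (U'): U=BWBW F=YBGW R=OORR B=GWYB L=RROO
After move 4 (F): F=GYWB U=BWOR R=BOWR D=ROYG L=RYOG
After move 5 (R'): R=ORBW U=BYOG F=GWWR D=RYYB B=GWOB
Query 1: B[0] = G
Query 2: B[2] = O
Query 3: B[1] = W
Query 4: R[0] = O
Query 5: U[1] = Y

Answer: G O W O Y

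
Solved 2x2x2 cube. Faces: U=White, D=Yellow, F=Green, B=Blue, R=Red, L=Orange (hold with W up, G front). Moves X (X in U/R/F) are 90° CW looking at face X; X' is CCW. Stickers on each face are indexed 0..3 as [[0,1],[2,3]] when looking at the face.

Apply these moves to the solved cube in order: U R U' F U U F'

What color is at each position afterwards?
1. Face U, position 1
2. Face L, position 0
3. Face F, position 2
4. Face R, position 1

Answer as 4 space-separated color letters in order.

Answer: O W R Y

Derivation:
After move 1 (U): U=WWWW F=RRGG R=BBRR B=OOBB L=GGOO
After move 2 (R): R=RBRB U=WRWG F=RYGY D=YBYO B=WOWB
After move 3 (U'): U=RGWW F=GGGY R=RYRB B=RBWB L=WOOO
After move 4 (F): F=GGYG U=RGOO R=WYWB D=RRYO L=WYOB
After move 5 (U): U=OROG F=WYYG R=RBWB B=WYWB L=GGOB
After move 6 (U): U=OOGR F=RBYG R=WYWB B=GGWB L=WYOB
After move 7 (F'): F=BGRY U=OOWW R=RYRB D=YBYO L=WROG
Query 1: U[1] = O
Query 2: L[0] = W
Query 3: F[2] = R
Query 4: R[1] = Y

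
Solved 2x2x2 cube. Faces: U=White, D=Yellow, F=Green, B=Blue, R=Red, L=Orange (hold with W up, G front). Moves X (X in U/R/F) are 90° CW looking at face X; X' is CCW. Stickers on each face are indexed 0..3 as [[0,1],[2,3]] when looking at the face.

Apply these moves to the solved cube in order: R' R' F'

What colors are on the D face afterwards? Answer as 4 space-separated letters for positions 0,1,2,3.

After move 1 (R'): R=RRRR U=WBWB F=GWGW D=YGYG B=YBYB
After move 2 (R'): R=RRRR U=WYWY F=GBGB D=YWYW B=GBGB
After move 3 (F'): F=BBGG U=WYRR R=WRYR D=OOYW L=OYOW
Query: D face = OOYW

Answer: O O Y W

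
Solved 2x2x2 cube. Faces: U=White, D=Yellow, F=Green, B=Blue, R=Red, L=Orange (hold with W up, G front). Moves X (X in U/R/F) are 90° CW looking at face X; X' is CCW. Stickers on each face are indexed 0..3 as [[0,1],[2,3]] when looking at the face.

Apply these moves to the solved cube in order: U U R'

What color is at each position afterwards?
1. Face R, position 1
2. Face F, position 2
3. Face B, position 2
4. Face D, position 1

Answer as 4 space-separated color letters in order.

After move 1 (U): U=WWWW F=RRGG R=BBRR B=OOBB L=GGOO
After move 2 (U): U=WWWW F=BBGG R=OORR B=GGBB L=RROO
After move 3 (R'): R=OROR U=WBWG F=BWGW D=YBYG B=YGYB
Query 1: R[1] = R
Query 2: F[2] = G
Query 3: B[2] = Y
Query 4: D[1] = B

Answer: R G Y B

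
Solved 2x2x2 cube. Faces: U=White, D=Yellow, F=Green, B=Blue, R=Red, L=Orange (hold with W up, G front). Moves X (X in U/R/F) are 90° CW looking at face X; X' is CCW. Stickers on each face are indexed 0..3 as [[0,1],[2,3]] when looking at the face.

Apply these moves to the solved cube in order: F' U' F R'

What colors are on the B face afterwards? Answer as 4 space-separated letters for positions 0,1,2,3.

After move 1 (F'): F=GGGG U=WWRR R=YRYR D=OOYY L=OWOW
After move 2 (U'): U=WRWR F=OWGG R=GGYR B=YRBB L=BBOW
After move 3 (F): F=GOGW U=WRWB R=WGRR D=YGYY L=BOOO
After move 4 (R'): R=GRWR U=WBWY F=GRGB D=YOYW B=YRGB
Query: B face = YRGB

Answer: Y R G B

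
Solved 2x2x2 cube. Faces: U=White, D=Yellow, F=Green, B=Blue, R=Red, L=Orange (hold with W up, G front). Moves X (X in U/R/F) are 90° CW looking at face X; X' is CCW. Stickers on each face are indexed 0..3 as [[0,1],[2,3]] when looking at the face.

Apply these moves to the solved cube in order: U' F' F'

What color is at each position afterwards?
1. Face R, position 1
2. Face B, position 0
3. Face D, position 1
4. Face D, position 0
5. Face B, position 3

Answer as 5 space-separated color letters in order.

After move 1 (U'): U=WWWW F=OOGG R=GGRR B=RRBB L=BBOO
After move 2 (F'): F=OGOG U=WWGR R=YGYR D=BOYY L=BWOW
After move 3 (F'): F=GGOO U=WWYY R=OGBR D=WWYY L=BROG
Query 1: R[1] = G
Query 2: B[0] = R
Query 3: D[1] = W
Query 4: D[0] = W
Query 5: B[3] = B

Answer: G R W W B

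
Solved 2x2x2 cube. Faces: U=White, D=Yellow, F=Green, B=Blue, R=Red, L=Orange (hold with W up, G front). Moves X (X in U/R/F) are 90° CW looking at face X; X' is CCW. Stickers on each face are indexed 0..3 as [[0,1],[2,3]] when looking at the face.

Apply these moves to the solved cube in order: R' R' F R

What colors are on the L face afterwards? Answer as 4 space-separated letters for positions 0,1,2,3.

After move 1 (R'): R=RRRR U=WBWB F=GWGW D=YGYG B=YBYB
After move 2 (R'): R=RRRR U=WYWY F=GBGB D=YWYW B=GBGB
After move 3 (F): F=GGBB U=WYOO R=WRYR D=RRYW L=OYOW
After move 4 (R): R=YWRR U=WGOB F=GRBW D=RGYG B=OBYB
Query: L face = OYOW

Answer: O Y O W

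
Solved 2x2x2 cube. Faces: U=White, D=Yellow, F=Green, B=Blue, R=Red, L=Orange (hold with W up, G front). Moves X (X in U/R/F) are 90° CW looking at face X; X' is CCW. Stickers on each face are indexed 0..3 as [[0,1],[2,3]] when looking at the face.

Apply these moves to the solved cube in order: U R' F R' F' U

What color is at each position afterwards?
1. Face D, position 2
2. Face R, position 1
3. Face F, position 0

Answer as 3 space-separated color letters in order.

Answer: Y O R

Derivation:
After move 1 (U): U=WWWW F=RRGG R=BBRR B=OOBB L=GGOO
After move 2 (R'): R=BRBR U=WBWO F=RWGW D=YRYG B=YOYB
After move 3 (F): F=GRWW U=WBOG R=WROR D=BBYG L=GYOR
After move 4 (R'): R=RRWO U=WYOY F=GBWG D=BRYW B=GOBB
After move 5 (F'): F=BGGW U=WYRW R=RRBO D=YRYW L=GYOO
After move 6 (U): U=RWWY F=RRGW R=GOBO B=GYBB L=BGOO
Query 1: D[2] = Y
Query 2: R[1] = O
Query 3: F[0] = R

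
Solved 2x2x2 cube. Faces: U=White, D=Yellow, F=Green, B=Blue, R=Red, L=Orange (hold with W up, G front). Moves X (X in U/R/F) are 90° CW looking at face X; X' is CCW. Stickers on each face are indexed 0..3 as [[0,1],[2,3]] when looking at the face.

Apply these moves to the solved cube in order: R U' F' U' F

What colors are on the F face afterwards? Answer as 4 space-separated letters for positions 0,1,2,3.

After move 1 (R): R=RRRR U=WGWG F=GYGY D=YBYB B=WBWB
After move 2 (U'): U=GGWW F=OOGY R=GYRR B=RRWB L=WBOO
After move 3 (F'): F=OYOG U=GGGR R=BYYR D=BOYB L=WWOW
After move 4 (U'): U=GRGG F=WWOG R=OYYR B=BYWB L=RROW
After move 5 (F): F=OWGW U=GRWR R=GYGR D=YOYB L=RBOO
Query: F face = OWGW

Answer: O W G W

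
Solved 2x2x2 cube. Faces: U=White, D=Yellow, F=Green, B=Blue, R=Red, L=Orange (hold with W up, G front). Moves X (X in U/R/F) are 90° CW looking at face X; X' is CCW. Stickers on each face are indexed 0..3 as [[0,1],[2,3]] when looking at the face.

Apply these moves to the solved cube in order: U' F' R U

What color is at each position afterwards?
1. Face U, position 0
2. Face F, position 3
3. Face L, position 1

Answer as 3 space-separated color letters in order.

After move 1 (U'): U=WWWW F=OOGG R=GGRR B=RRBB L=BBOO
After move 2 (F'): F=OGOG U=WWGR R=YGYR D=BOYY L=BWOW
After move 3 (R): R=YYRG U=WGGG F=OOOY D=BBYR B=RRWB
After move 4 (U): U=GWGG F=YYOY R=RRRG B=BWWB L=OOOW
Query 1: U[0] = G
Query 2: F[3] = Y
Query 3: L[1] = O

Answer: G Y O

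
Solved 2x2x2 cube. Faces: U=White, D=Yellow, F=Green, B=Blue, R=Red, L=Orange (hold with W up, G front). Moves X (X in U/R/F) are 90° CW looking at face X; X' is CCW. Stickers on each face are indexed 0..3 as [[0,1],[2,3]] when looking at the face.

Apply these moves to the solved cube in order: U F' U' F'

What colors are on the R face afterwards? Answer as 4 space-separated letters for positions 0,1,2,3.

After move 1 (U): U=WWWW F=RRGG R=BBRR B=OOBB L=GGOO
After move 2 (F'): F=RGRG U=WWBR R=YBYR D=GOYY L=GWOW
After move 3 (U'): U=WRWB F=GWRG R=RGYR B=YBBB L=OOOW
After move 4 (F'): F=WGGR U=WRRY R=OGGR D=OWYY L=OBOW
Query: R face = OGGR

Answer: O G G R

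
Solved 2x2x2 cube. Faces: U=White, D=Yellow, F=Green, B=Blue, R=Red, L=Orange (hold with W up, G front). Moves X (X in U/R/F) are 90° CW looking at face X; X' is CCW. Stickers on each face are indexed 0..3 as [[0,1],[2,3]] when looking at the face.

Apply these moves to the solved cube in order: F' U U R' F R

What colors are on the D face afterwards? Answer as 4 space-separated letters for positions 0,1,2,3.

After move 1 (F'): F=GGGG U=WWRR R=YRYR D=OOYY L=OWOW
After move 2 (U): U=RWRW F=YRGG R=BBYR B=OWBB L=GGOW
After move 3 (U): U=RRWW F=BBGG R=OWYR B=GGBB L=YROW
After move 4 (R'): R=WROY U=RBWG F=BRGW D=OBYG B=YGOB
After move 5 (F): F=GBWR U=RBWR R=WRGY D=OWYG L=YOOB
After move 6 (R): R=GWYR U=RBWR F=GWWG D=OOYY B=RGBB
Query: D face = OOYY

Answer: O O Y Y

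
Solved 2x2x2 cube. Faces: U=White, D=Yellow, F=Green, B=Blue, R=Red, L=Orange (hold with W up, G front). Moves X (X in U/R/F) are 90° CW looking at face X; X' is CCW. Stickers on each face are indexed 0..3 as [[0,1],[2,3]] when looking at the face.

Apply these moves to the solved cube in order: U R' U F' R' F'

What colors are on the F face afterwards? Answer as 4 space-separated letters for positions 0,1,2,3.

After move 1 (U): U=WWWW F=RRGG R=BBRR B=OOBB L=GGOO
After move 2 (R'): R=BRBR U=WBWO F=RWGW D=YRYG B=YOYB
After move 3 (U): U=WWOB F=BRGW R=YOBR B=GGYB L=RWOO
After move 4 (F'): F=RWBG U=WWYB R=ROYR D=WOYG L=RBOO
After move 5 (R'): R=ORRY U=WYYG F=RWBB D=WWYG B=GGOB
After move 6 (F'): F=WBRB U=WYOR R=WRWY D=BOYG L=RGOY
Query: F face = WBRB

Answer: W B R B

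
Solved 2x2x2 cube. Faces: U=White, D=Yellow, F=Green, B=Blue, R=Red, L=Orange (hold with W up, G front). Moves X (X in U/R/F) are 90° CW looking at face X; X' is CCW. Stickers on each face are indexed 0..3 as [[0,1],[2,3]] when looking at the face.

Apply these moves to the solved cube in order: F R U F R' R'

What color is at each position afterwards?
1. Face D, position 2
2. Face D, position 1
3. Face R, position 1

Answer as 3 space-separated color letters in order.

After move 1 (F): F=GGGG U=WWOO R=WRWR D=RRYY L=OYOY
After move 2 (R): R=WWRR U=WGOG F=GRGY D=RBYB B=OBWB
After move 3 (U): U=OWGG F=WWGY R=OBRR B=OYWB L=GROY
After move 4 (F): F=GWYW U=OWYR R=GBGR D=ROYB L=GROB
After move 5 (R'): R=BRGG U=OWYO F=GWYR D=RWYW B=BYOB
After move 6 (R'): R=RGBG U=OOYB F=GWYO D=RWYR B=WYWB
Query 1: D[2] = Y
Query 2: D[1] = W
Query 3: R[1] = G

Answer: Y W G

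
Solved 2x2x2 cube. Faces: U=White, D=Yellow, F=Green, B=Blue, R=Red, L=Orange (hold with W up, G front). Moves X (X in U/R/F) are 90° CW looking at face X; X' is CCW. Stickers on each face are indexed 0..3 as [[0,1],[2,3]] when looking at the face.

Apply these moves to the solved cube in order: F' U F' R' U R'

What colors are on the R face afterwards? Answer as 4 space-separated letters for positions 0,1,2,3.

After move 1 (F'): F=GGGG U=WWRR R=YRYR D=OOYY L=OWOW
After move 2 (U): U=RWRW F=YRGG R=BBYR B=OWBB L=GGOW
After move 3 (F'): F=RGYG U=RWBY R=OBOR D=GWYY L=GWOR
After move 4 (R'): R=BROO U=RBBO F=RWYY D=GGYG B=YWWB
After move 5 (U): U=BROB F=BRYY R=YWOO B=GWWB L=RWOR
After move 6 (R'): R=WOYO U=BWOG F=BRYB D=GRYY B=GWGB
Query: R face = WOYO

Answer: W O Y O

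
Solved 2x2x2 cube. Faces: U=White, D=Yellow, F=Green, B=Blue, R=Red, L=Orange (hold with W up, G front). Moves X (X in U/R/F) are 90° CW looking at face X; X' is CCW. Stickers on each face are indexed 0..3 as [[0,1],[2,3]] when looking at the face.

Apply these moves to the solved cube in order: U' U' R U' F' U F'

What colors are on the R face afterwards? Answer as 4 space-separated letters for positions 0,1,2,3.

Answer: O O G O

Derivation:
After move 1 (U'): U=WWWW F=OOGG R=GGRR B=RRBB L=BBOO
After move 2 (U'): U=WWWW F=BBGG R=OORR B=GGBB L=RROO
After move 3 (R): R=RORO U=WBWG F=BYGY D=YBYG B=WGWB
After move 4 (U'): U=BGWW F=RRGY R=BYRO B=ROWB L=WGOO
After move 5 (F'): F=RYRG U=BGBR R=BYYO D=GOYG L=WWOW
After move 6 (U): U=BBRG F=BYRG R=ROYO B=WWWB L=RYOW
After move 7 (F'): F=YGBR U=BBRY R=OOGO D=YWYG L=RGOR
Query: R face = OOGO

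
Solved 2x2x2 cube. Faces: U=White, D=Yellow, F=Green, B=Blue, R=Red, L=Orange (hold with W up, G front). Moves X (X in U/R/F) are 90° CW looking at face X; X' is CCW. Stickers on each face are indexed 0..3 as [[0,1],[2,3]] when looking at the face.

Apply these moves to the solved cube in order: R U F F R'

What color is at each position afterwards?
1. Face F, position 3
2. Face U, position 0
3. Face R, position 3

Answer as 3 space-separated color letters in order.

After move 1 (R): R=RRRR U=WGWG F=GYGY D=YBYB B=WBWB
After move 2 (U): U=WWGG F=RRGY R=WBRR B=OOWB L=GYOO
After move 3 (F): F=GRYR U=WWOY R=GBGR D=RWYB L=GYOB
After move 4 (F): F=YGRR U=WWBY R=OBYR D=GGYB L=GROW
After move 5 (R'): R=BROY U=WWBO F=YWRY D=GGYR B=BOGB
Query 1: F[3] = Y
Query 2: U[0] = W
Query 3: R[3] = Y

Answer: Y W Y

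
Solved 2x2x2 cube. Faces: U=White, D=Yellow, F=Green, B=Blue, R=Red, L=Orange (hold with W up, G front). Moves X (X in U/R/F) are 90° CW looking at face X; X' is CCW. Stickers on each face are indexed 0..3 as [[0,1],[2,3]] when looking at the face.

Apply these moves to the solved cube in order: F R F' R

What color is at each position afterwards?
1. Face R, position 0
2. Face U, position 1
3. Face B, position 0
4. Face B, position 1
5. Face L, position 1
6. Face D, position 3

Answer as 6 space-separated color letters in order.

Answer: R Y R B G O

Derivation:
After move 1 (F): F=GGGG U=WWOO R=WRWR D=RRYY L=OYOY
After move 2 (R): R=WWRR U=WGOG F=GRGY D=RBYB B=OBWB
After move 3 (F'): F=RYGG U=WGWR R=BWRR D=YYYB L=OGOO
After move 4 (R): R=RBRW U=WYWG F=RYGB D=YWYO B=RBGB
Query 1: R[0] = R
Query 2: U[1] = Y
Query 3: B[0] = R
Query 4: B[1] = B
Query 5: L[1] = G
Query 6: D[3] = O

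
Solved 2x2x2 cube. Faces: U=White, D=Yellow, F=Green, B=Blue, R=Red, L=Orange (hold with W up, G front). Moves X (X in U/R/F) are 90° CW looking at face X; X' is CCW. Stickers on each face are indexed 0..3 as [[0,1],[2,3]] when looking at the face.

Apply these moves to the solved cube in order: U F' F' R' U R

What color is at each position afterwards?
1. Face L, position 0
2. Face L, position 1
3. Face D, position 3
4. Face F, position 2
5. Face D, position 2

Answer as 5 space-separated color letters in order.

After move 1 (U): U=WWWW F=RRGG R=BBRR B=OOBB L=GGOO
After move 2 (F'): F=RGRG U=WWBR R=YBYR D=GOYY L=GWOW
After move 3 (F'): F=GGRR U=WWYY R=OBGR D=WWYY L=GROB
After move 4 (R'): R=BROG U=WBYO F=GWRY D=WGYR B=YOWB
After move 5 (U): U=YWOB F=BRRY R=YOOG B=GRWB L=GWOB
After move 6 (R): R=OYGO U=YROY F=BGRR D=WWYG B=BRWB
Query 1: L[0] = G
Query 2: L[1] = W
Query 3: D[3] = G
Query 4: F[2] = R
Query 5: D[2] = Y

Answer: G W G R Y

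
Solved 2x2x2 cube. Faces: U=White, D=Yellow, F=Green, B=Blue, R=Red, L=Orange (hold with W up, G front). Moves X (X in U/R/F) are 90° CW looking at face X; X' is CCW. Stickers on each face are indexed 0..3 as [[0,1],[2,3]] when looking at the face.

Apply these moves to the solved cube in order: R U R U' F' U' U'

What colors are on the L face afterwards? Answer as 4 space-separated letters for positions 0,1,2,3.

Answer: W B O W

Derivation:
After move 1 (R): R=RRRR U=WGWG F=GYGY D=YBYB B=WBWB
After move 2 (U): U=WWGG F=RRGY R=WBRR B=OOWB L=GYOO
After move 3 (R): R=RWRB U=WRGY F=RBGB D=YWYO B=GOWB
After move 4 (U'): U=RYWG F=GYGB R=RBRB B=RWWB L=GOOO
After move 5 (F'): F=YBGG U=RYRR R=WBYB D=OOYO L=GGOW
After move 6 (U'): U=YRRR F=GGGG R=YBYB B=WBWB L=RWOW
After move 7 (U'): U=RRYR F=RWGG R=GGYB B=YBWB L=WBOW
Query: L face = WBOW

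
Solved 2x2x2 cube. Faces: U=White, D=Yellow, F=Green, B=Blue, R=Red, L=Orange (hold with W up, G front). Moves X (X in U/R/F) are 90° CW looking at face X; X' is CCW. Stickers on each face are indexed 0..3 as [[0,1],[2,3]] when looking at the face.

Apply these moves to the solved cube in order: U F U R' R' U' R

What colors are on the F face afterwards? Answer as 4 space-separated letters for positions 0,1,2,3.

Answer: G W G W

Derivation:
After move 1 (U): U=WWWW F=RRGG R=BBRR B=OOBB L=GGOO
After move 2 (F): F=GRGR U=WWOG R=WBWR D=RBYY L=GYOY
After move 3 (U): U=OWGW F=WBGR R=OOWR B=GYBB L=GROY
After move 4 (R'): R=OROW U=OBGG F=WWGW D=RBYR B=YYBB
After move 5 (R'): R=RWOO U=OBGY F=WBGG D=RWYW B=RYBB
After move 6 (U'): U=BYOG F=GRGG R=WBOO B=RWBB L=RYOY
After move 7 (R): R=OWOB U=BROG F=GWGW D=RBYR B=GWYB
Query: F face = GWGW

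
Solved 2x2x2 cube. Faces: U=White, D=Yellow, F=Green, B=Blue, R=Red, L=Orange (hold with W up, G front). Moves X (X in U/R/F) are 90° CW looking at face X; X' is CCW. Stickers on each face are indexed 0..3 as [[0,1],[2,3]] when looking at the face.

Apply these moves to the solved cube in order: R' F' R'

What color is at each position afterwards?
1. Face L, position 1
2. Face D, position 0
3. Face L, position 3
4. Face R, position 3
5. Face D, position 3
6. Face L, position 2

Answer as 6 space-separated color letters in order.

Answer: B O W Y G O

Derivation:
After move 1 (R'): R=RRRR U=WBWB F=GWGW D=YGYG B=YBYB
After move 2 (F'): F=WWGG U=WBRR R=GRYR D=OOYG L=OBOW
After move 3 (R'): R=RRGY U=WYRY F=WBGR D=OWYG B=GBOB
Query 1: L[1] = B
Query 2: D[0] = O
Query 3: L[3] = W
Query 4: R[3] = Y
Query 5: D[3] = G
Query 6: L[2] = O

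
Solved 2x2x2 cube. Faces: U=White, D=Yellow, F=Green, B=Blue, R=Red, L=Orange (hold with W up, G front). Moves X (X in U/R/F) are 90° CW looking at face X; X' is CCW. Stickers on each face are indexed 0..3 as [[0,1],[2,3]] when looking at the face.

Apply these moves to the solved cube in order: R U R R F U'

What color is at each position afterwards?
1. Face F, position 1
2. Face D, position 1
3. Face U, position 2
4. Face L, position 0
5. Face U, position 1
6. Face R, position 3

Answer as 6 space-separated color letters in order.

Answer: Y R W Y Y W

Derivation:
After move 1 (R): R=RRRR U=WGWG F=GYGY D=YBYB B=WBWB
After move 2 (U): U=WWGG F=RRGY R=WBRR B=OOWB L=GYOO
After move 3 (R): R=RWRB U=WRGY F=RBGB D=YWYO B=GOWB
After move 4 (R): R=RRBW U=WBGB F=RWGO D=YWYG B=YORB
After move 5 (F): F=GROW U=WBOY R=GRBW D=BRYG L=GYOW
After move 6 (U'): U=BYWO F=GYOW R=GRBW B=GRRB L=YOOW
Query 1: F[1] = Y
Query 2: D[1] = R
Query 3: U[2] = W
Query 4: L[0] = Y
Query 5: U[1] = Y
Query 6: R[3] = W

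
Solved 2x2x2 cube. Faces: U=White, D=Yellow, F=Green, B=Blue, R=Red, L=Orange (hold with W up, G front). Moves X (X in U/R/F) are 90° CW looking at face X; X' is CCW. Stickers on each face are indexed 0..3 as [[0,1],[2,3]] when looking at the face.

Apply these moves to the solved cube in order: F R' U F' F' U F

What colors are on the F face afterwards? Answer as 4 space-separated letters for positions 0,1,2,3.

After move 1 (F): F=GGGG U=WWOO R=WRWR D=RRYY L=OYOY
After move 2 (R'): R=RRWW U=WBOB F=GWGO D=RGYG B=YBRB
After move 3 (U): U=OWBB F=RRGO R=YBWW B=OYRB L=GWOY
After move 4 (F'): F=RORG U=OWYW R=GBRW D=WYYG L=GBOB
After move 5 (F'): F=OGRR U=OWGR R=YBWW D=BBYG L=GWOY
After move 6 (U): U=GORW F=YBRR R=OYWW B=GWRB L=OGOY
After move 7 (F): F=RYRB U=GOYG R=RYWW D=WOYG L=OBOB
Query: F face = RYRB

Answer: R Y R B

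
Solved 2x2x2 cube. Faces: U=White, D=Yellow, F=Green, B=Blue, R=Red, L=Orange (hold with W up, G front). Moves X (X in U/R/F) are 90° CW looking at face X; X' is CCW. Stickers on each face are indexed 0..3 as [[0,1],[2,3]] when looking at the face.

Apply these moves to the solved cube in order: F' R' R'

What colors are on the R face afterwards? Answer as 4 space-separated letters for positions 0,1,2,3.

Answer: R Y R Y

Derivation:
After move 1 (F'): F=GGGG U=WWRR R=YRYR D=OOYY L=OWOW
After move 2 (R'): R=RRYY U=WBRB F=GWGR D=OGYG B=YBOB
After move 3 (R'): R=RYRY U=WORY F=GBGB D=OWYR B=GBGB
Query: R face = RYRY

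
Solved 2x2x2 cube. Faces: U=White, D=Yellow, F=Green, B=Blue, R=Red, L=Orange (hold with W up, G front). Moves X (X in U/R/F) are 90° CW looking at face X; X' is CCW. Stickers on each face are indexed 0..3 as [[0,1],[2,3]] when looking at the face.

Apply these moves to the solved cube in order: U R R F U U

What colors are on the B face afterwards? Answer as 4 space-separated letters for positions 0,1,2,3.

After move 1 (U): U=WWWW F=RRGG R=BBRR B=OOBB L=GGOO
After move 2 (R): R=RBRB U=WRWG F=RYGY D=YBYO B=WOWB
After move 3 (R): R=RRBB U=WYWY F=RBGO D=YWYW B=GORB
After move 4 (F): F=GROB U=WYOG R=WRYB D=BRYW L=GYOW
After move 5 (U): U=OWGY F=WROB R=GOYB B=GYRB L=GROW
After move 6 (U): U=GOYW F=GOOB R=GYYB B=GRRB L=WROW
Query: B face = GRRB

Answer: G R R B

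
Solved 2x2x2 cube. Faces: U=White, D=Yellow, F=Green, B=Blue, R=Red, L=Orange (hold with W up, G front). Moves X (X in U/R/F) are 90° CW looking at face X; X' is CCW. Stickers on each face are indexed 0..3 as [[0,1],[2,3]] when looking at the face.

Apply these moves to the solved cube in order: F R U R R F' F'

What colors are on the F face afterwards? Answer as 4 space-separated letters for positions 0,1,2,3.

After move 1 (F): F=GGGG U=WWOO R=WRWR D=RRYY L=OYOY
After move 2 (R): R=WWRR U=WGOG F=GRGY D=RBYB B=OBWB
After move 3 (U): U=OWGG F=WWGY R=OBRR B=OYWB L=GROY
After move 4 (R): R=RORB U=OWGY F=WBGB D=RWYO B=GYWB
After move 5 (R): R=RRBO U=OBGB F=WWGO D=RWYG B=YYWB
After move 6 (F'): F=WOWG U=OBRB R=WRRO D=RYYG L=GBOG
After move 7 (F'): F=OGWW U=OBWR R=YRRO D=BGYG L=GBOR
Query: F face = OGWW

Answer: O G W W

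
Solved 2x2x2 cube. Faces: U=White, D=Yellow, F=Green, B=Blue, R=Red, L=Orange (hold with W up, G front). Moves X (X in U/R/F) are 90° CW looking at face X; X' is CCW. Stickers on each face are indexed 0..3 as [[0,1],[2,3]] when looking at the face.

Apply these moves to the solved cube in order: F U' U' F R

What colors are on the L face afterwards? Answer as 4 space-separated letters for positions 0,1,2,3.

After move 1 (F): F=GGGG U=WWOO R=WRWR D=RRYY L=OYOY
After move 2 (U'): U=WOWO F=OYGG R=GGWR B=WRBB L=BBOY
After move 3 (U'): U=OOWW F=BBGG R=OYWR B=GGBB L=WROY
After move 4 (F): F=GBGB U=OOYR R=WYWR D=WOYY L=WROR
After move 5 (R): R=WWRY U=OBYB F=GOGY D=WBYG B=RGOB
Query: L face = WROR

Answer: W R O R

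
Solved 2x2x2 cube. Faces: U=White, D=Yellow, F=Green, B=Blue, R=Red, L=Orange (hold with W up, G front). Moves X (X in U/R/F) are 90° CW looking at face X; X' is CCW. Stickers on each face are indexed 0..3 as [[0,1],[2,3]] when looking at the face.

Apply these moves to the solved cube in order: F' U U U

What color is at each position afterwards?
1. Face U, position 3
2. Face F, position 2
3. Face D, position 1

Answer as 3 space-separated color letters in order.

Answer: R G O

Derivation:
After move 1 (F'): F=GGGG U=WWRR R=YRYR D=OOYY L=OWOW
After move 2 (U): U=RWRW F=YRGG R=BBYR B=OWBB L=GGOW
After move 3 (U): U=RRWW F=BBGG R=OWYR B=GGBB L=YROW
After move 4 (U): U=WRWR F=OWGG R=GGYR B=YRBB L=BBOW
Query 1: U[3] = R
Query 2: F[2] = G
Query 3: D[1] = O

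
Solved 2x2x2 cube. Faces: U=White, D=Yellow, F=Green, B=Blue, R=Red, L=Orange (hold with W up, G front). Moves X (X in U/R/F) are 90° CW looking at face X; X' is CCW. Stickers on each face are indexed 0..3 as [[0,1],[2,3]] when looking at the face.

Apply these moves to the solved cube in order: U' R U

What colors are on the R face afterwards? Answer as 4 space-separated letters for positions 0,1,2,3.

Answer: W R R G

Derivation:
After move 1 (U'): U=WWWW F=OOGG R=GGRR B=RRBB L=BBOO
After move 2 (R): R=RGRG U=WOWG F=OYGY D=YBYR B=WRWB
After move 3 (U): U=WWGO F=RGGY R=WRRG B=BBWB L=OYOO
Query: R face = WRRG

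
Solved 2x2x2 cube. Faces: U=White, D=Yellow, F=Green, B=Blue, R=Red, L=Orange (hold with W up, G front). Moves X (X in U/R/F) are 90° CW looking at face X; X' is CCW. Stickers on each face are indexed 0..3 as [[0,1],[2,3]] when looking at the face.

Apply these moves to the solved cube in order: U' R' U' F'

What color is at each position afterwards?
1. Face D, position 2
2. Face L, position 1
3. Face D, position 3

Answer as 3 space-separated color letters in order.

Answer: Y W G

Derivation:
After move 1 (U'): U=WWWW F=OOGG R=GGRR B=RRBB L=BBOO
After move 2 (R'): R=GRGR U=WBWR F=OWGW D=YOYG B=YRYB
After move 3 (U'): U=BRWW F=BBGW R=OWGR B=GRYB L=YROO
After move 4 (F'): F=BWBG U=BROG R=OWYR D=ROYG L=YWOW
Query 1: D[2] = Y
Query 2: L[1] = W
Query 3: D[3] = G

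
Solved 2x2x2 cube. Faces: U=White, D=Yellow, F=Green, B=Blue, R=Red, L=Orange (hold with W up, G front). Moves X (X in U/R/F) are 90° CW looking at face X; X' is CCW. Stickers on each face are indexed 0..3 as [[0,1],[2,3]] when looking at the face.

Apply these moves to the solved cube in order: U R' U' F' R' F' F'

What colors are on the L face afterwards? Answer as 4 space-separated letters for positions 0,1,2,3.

Answer: Y R O W

Derivation:
After move 1 (U): U=WWWW F=RRGG R=BBRR B=OOBB L=GGOO
After move 2 (R'): R=BRBR U=WBWO F=RWGW D=YRYG B=YOYB
After move 3 (U'): U=BOWW F=GGGW R=RWBR B=BRYB L=YOOO
After move 4 (F'): F=GWGG U=BORB R=RWYR D=OOYG L=YWOW
After move 5 (R'): R=WRRY U=BYRB F=GOGB D=OWYG B=GROB
After move 6 (F'): F=OBGG U=BYWR R=WROY D=WWYG L=YBOR
After move 7 (F'): F=BGOG U=BYWO R=WRWY D=BRYG L=YROW
Query: L face = YROW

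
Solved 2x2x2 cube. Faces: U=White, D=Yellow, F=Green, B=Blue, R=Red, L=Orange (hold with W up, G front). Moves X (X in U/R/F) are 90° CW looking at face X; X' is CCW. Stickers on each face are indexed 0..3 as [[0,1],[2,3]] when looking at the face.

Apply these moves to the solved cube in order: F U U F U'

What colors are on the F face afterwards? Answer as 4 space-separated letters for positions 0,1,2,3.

After move 1 (F): F=GGGG U=WWOO R=WRWR D=RRYY L=OYOY
After move 2 (U): U=OWOW F=WRGG R=BBWR B=OYBB L=GGOY
After move 3 (U): U=OOWW F=BBGG R=OYWR B=GGBB L=WROY
After move 4 (F): F=GBGB U=OOYR R=WYWR D=WOYY L=WROR
After move 5 (U'): U=OROY F=WRGB R=GBWR B=WYBB L=GGOR
Query: F face = WRGB

Answer: W R G B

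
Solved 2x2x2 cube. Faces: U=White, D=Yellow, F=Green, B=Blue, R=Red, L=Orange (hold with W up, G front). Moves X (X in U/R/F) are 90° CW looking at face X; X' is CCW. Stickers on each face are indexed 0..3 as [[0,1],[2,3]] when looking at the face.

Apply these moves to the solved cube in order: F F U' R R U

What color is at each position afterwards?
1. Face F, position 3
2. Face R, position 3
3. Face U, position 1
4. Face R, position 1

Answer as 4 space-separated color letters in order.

Answer: O G W R

Derivation:
After move 1 (F): F=GGGG U=WWOO R=WRWR D=RRYY L=OYOY
After move 2 (F): F=GGGG U=WWYY R=OROR D=WWYY L=OROR
After move 3 (U'): U=WYWY F=ORGG R=GGOR B=ORBB L=BBOR
After move 4 (R): R=OGRG U=WRWG F=OWGY D=WBYO B=YRYB
After move 5 (R): R=ROGG U=WWWY F=OBGO D=WYYY B=GRRB
After move 6 (U): U=WWYW F=ROGO R=GRGG B=BBRB L=OBOR
Query 1: F[3] = O
Query 2: R[3] = G
Query 3: U[1] = W
Query 4: R[1] = R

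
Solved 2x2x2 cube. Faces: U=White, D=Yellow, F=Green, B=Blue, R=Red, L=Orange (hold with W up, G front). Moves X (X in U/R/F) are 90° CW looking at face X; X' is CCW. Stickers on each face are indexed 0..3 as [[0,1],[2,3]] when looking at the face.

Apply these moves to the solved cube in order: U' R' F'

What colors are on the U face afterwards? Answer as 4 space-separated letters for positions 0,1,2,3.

Answer: W B G G

Derivation:
After move 1 (U'): U=WWWW F=OOGG R=GGRR B=RRBB L=BBOO
After move 2 (R'): R=GRGR U=WBWR F=OWGW D=YOYG B=YRYB
After move 3 (F'): F=WWOG U=WBGG R=ORYR D=BOYG L=BROW
Query: U face = WBGG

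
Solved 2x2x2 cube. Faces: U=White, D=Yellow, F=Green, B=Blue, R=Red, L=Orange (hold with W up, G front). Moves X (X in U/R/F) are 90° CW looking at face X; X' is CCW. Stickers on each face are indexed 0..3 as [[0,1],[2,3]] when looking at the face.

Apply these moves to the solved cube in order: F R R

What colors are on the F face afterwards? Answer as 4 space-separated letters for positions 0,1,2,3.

After move 1 (F): F=GGGG U=WWOO R=WRWR D=RRYY L=OYOY
After move 2 (R): R=WWRR U=WGOG F=GRGY D=RBYB B=OBWB
After move 3 (R): R=RWRW U=WROY F=GBGB D=RWYO B=GBGB
Query: F face = GBGB

Answer: G B G B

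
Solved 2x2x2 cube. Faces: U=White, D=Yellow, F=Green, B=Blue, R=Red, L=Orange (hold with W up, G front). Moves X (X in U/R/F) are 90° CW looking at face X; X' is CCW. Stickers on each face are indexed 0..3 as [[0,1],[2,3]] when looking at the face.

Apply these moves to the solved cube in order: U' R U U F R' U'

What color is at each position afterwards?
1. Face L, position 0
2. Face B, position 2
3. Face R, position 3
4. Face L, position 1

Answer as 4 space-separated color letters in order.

After move 1 (U'): U=WWWW F=OOGG R=GGRR B=RRBB L=BBOO
After move 2 (R): R=RGRG U=WOWG F=OYGY D=YBYR B=WRWB
After move 3 (U): U=WWGO F=RGGY R=WRRG B=BBWB L=OYOO
After move 4 (U): U=GWOW F=WRGY R=BBRG B=OYWB L=RGOO
After move 5 (F): F=GWYR U=GWOG R=OBWG D=RBYR L=RYOB
After move 6 (R'): R=BGOW U=GWOO F=GWYG D=RWYR B=RYBB
After move 7 (U'): U=WOGO F=RYYG R=GWOW B=BGBB L=RYOB
Query 1: L[0] = R
Query 2: B[2] = B
Query 3: R[3] = W
Query 4: L[1] = Y

Answer: R B W Y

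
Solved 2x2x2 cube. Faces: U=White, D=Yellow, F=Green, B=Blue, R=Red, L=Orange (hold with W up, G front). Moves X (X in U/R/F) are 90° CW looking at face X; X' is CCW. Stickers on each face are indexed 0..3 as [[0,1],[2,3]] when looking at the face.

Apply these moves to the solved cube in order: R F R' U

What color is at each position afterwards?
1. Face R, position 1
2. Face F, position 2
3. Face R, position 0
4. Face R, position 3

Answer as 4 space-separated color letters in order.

Answer: B Y B G

Derivation:
After move 1 (R): R=RRRR U=WGWG F=GYGY D=YBYB B=WBWB
After move 2 (F): F=GGYY U=WGOO R=WRGR D=RRYB L=OYOB
After move 3 (R'): R=RRWG U=WWOW F=GGYO D=RGYY B=BBRB
After move 4 (U): U=OWWW F=RRYO R=BBWG B=OYRB L=GGOB
Query 1: R[1] = B
Query 2: F[2] = Y
Query 3: R[0] = B
Query 4: R[3] = G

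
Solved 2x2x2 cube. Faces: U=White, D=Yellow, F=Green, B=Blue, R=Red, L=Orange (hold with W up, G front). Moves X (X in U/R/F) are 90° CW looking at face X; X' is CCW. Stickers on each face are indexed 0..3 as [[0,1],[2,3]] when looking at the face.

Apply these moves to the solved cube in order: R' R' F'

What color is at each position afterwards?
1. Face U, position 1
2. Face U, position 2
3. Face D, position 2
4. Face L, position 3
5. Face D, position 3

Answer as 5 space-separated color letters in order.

After move 1 (R'): R=RRRR U=WBWB F=GWGW D=YGYG B=YBYB
After move 2 (R'): R=RRRR U=WYWY F=GBGB D=YWYW B=GBGB
After move 3 (F'): F=BBGG U=WYRR R=WRYR D=OOYW L=OYOW
Query 1: U[1] = Y
Query 2: U[2] = R
Query 3: D[2] = Y
Query 4: L[3] = W
Query 5: D[3] = W

Answer: Y R Y W W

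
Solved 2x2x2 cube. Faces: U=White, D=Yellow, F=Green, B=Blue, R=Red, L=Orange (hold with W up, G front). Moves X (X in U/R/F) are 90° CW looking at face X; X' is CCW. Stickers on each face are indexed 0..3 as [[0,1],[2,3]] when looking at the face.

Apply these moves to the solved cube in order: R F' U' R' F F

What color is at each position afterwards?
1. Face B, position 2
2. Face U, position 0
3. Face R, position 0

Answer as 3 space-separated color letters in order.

After move 1 (R): R=RRRR U=WGWG F=GYGY D=YBYB B=WBWB
After move 2 (F'): F=YYGG U=WGRR R=BRYR D=OOYB L=OGOW
After move 3 (U'): U=GRWR F=OGGG R=YYYR B=BRWB L=WBOW
After move 4 (R'): R=YRYY U=GWWB F=ORGR D=OGYG B=BROB
After move 5 (F): F=GORR U=GWWB R=WRBY D=YYYG L=WOOG
After move 6 (F): F=RGRO U=GWGO R=WRBY D=BWYG L=WYOY
Query 1: B[2] = O
Query 2: U[0] = G
Query 3: R[0] = W

Answer: O G W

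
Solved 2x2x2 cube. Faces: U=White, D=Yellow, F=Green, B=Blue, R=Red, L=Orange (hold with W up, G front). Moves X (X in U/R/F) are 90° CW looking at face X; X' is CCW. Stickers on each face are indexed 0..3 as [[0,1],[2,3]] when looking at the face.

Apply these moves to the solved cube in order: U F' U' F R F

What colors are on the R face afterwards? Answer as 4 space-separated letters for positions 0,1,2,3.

Answer: W W W G

Derivation:
After move 1 (U): U=WWWW F=RRGG R=BBRR B=OOBB L=GGOO
After move 2 (F'): F=RGRG U=WWBR R=YBYR D=GOYY L=GWOW
After move 3 (U'): U=WRWB F=GWRG R=RGYR B=YBBB L=OOOW
After move 4 (F): F=RGGW U=WRWO R=WGBR D=YRYY L=OGOO
After move 5 (R): R=BWRG U=WGWW F=RRGY D=YBYY B=OBRB
After move 6 (F): F=GRYR U=WGOG R=WWWG D=RBYY L=OYOB
Query: R face = WWWG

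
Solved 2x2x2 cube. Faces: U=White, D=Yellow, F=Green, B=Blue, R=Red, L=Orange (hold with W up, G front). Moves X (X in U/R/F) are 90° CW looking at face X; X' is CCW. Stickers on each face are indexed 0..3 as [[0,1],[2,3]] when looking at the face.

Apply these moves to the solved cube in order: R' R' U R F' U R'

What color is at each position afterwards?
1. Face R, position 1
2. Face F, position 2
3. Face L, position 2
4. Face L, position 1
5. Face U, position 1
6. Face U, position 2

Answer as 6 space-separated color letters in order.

After move 1 (R'): R=RRRR U=WBWB F=GWGW D=YGYG B=YBYB
After move 2 (R'): R=RRRR U=WYWY F=GBGB D=YWYW B=GBGB
After move 3 (U): U=WWYY F=RRGB R=GBRR B=OOGB L=GBOO
After move 4 (R): R=RGRB U=WRYB F=RWGW D=YGYO B=YOWB
After move 5 (F'): F=WWRG U=WRRR R=GGYB D=BOYO L=GBOY
After move 6 (U): U=RWRR F=GGRG R=YOYB B=GBWB L=WWOY
After move 7 (R'): R=OBYY U=RWRG F=GWRR D=BGYG B=OBOB
Query 1: R[1] = B
Query 2: F[2] = R
Query 3: L[2] = O
Query 4: L[1] = W
Query 5: U[1] = W
Query 6: U[2] = R

Answer: B R O W W R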